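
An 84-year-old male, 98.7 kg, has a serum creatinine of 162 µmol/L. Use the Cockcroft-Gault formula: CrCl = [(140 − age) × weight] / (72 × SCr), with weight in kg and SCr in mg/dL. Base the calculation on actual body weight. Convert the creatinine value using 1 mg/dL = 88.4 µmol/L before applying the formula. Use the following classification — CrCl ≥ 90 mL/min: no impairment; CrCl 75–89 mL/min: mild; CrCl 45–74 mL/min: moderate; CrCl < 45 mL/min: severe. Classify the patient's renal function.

severe

SCr = 162 / 88.4 = 1.833 mg/dL
CrCl = (140 − 84) × 98.7 / (72 × 1.833) = 5527.2 / 131.98 ≈ 41.9 mL/min
42 mL/min falls in the 'severe' range.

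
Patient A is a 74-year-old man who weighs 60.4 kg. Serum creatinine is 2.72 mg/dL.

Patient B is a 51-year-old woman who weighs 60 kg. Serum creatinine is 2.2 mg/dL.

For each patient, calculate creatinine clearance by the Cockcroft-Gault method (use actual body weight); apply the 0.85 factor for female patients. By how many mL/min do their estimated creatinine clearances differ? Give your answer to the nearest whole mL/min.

8 mL/min

Patient A: CrCl = (140 − 74) × 60.4 / (72 × 2.72) = 3986.4 / 195.84 ≈ 20.4 mL/min
Patient B: CrCl = (140 − 51) × 60 / (72 × 2.2) × 0.85 = 5340.0 / 158.40 × 0.85 ≈ 28.7 mL/min
|20.4 − 28.7| = 8.3 mL/min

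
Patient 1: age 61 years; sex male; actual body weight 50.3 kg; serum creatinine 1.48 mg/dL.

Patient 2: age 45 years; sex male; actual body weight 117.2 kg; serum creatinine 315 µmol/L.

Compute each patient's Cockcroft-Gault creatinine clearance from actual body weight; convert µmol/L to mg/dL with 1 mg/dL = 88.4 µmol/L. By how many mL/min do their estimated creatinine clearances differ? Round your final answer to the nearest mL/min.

6 mL/min

Patient 1: CrCl = (140 − 61) × 50.3 / (72 × 1.48) = 3973.7 / 106.56 ≈ 37.3 mL/min
Patient 2: SCr = 315 / 88.4 = 3.563 mg/dL
Patient 2: CrCl = (140 − 45) × 117.2 / (72 × 3.563) = 11134.0 / 256.54 ≈ 43.4 mL/min
|37.3 − 43.4| = 6.1 mL/min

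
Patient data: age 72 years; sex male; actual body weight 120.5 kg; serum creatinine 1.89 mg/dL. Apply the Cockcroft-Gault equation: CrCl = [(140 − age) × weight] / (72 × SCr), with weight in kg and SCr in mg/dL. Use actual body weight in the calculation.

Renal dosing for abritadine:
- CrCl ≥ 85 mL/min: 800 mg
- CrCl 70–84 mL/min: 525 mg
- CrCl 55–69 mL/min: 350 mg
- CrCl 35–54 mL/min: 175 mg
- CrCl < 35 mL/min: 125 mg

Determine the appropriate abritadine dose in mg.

CrCl = (140 − 72) × 120.5 / (72 × 1.89) = 8194.0 / 136.08 ≈ 60.2 mL/min
CrCl ≈ 60 mL/min → bracket 55–69 mL/min.
Dose for this bracket: 350 mg.

350 mg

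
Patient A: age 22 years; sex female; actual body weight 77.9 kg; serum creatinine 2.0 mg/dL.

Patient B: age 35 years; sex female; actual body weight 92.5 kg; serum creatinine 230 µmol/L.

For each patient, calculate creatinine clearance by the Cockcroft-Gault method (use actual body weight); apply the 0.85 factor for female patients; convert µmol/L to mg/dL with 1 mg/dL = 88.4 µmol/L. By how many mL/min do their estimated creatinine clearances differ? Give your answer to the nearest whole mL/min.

Patient A: CrCl = (140 − 22) × 77.9 / (72 × 2) × 0.85 = 9192.2 / 144.00 × 0.85 ≈ 54.3 mL/min
Patient B: SCr = 230 / 88.4 = 2.602 mg/dL
Patient B: CrCl = (140 − 35) × 92.5 / (72 × 2.602) × 0.85 = 9712.5 / 187.34 × 0.85 ≈ 44.1 mL/min
|54.3 − 44.1| = 10.2 mL/min

10 mL/min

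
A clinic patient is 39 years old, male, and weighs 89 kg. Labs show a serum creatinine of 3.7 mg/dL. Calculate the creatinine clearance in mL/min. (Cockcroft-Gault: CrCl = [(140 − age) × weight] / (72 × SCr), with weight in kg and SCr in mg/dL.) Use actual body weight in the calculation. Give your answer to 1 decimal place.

33.7 mL/min

CrCl = (140 − 39) × 89 / (72 × 3.7) = 8989.0 / 266.40 ≈ 33.7 mL/min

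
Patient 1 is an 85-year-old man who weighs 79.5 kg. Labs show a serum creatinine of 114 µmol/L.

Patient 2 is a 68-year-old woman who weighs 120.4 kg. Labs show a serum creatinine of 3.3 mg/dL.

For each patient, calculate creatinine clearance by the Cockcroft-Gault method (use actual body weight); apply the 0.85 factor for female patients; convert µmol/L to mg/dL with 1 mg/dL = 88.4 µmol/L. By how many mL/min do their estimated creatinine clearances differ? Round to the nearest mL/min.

Patient 1: SCr = 114 / 88.4 = 1.29 mg/dL
Patient 1: CrCl = (140 − 85) × 79.5 / (72 × 1.29) = 4372.5 / 92.88 ≈ 47.1 mL/min
Patient 2: CrCl = (140 − 68) × 120.4 / (72 × 3.3) × 0.85 = 8668.8 / 237.60 × 0.85 ≈ 31.0 mL/min
|47.1 − 31.0| = 16.1 mL/min

16 mL/min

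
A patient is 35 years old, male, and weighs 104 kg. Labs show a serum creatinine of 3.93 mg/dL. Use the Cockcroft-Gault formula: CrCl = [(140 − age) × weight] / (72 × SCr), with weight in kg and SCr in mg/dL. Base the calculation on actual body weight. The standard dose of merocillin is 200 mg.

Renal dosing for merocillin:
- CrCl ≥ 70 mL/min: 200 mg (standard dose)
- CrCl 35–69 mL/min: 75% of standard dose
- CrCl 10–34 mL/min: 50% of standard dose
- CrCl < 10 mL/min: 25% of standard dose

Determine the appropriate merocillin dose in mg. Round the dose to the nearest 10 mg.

CrCl = (140 − 35) × 104 / (72 × 3.93) = 10920.0 / 282.96 ≈ 38.6 mL/min
CrCl ≈ 39 mL/min → bracket 35–69 mL/min.
75% of 200 mg = 150 mg

150 mg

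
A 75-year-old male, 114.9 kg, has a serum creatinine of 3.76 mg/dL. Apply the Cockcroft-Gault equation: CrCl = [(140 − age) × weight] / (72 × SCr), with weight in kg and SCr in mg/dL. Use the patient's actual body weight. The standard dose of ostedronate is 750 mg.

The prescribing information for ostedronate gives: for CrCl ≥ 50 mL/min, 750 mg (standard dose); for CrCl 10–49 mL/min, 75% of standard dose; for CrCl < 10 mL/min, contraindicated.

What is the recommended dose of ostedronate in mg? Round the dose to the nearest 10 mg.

560 mg

CrCl = (140 − 75) × 114.9 / (72 × 3.76) = 7468.5 / 270.72 ≈ 27.6 mL/min
CrCl ≈ 28 mL/min → bracket 10–49 mL/min.
75% of 750 mg = 562.5 mg → 560 mg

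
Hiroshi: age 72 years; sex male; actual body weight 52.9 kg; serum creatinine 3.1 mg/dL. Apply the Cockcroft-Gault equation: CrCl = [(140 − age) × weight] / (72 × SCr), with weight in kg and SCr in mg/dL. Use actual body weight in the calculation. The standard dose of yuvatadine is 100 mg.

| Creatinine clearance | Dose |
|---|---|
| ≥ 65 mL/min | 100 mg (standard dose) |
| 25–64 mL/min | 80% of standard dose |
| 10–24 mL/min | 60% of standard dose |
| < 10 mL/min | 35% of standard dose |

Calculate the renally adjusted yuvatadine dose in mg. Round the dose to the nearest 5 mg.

60 mg

CrCl = (140 − 72) × 52.9 / (72 × 3.1) = 3597.2 / 223.20 ≈ 16.1 mL/min
CrCl ≈ 16 mL/min → bracket 10–24 mL/min.
60% of 100 mg = 60 mg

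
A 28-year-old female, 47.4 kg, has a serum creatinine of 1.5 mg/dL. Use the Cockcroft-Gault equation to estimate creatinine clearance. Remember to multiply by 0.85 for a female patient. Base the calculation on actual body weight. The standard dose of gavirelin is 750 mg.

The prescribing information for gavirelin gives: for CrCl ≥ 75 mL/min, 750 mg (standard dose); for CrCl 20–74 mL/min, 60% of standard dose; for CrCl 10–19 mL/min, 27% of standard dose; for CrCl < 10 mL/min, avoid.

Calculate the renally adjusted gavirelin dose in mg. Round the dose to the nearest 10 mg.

450 mg

CrCl = (140 − 28) × 47.4 / (72 × 1.5) × 0.85 = 5308.8 / 108.00 × 0.85 ≈ 41.8 mL/min
CrCl ≈ 42 mL/min → bracket 20–74 mL/min.
60% of 750 mg = 450 mg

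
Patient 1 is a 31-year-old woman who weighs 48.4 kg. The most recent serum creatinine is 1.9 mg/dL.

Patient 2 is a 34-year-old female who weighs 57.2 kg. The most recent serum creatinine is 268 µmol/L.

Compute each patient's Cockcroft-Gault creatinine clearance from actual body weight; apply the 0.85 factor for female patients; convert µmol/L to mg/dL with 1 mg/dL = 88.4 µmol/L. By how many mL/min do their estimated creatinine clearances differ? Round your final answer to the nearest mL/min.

Patient 1: CrCl = (140 − 31) × 48.4 / (72 × 1.9) × 0.85 = 5275.6 / 136.80 × 0.85 ≈ 32.8 mL/min
Patient 2: SCr = 268 / 88.4 = 3.032 mg/dL
Patient 2: CrCl = (140 − 34) × 57.2 / (72 × 3.032) × 0.85 = 6063.2 / 218.30 × 0.85 ≈ 23.6 mL/min
|32.8 − 23.6| = 9.2 mL/min

9 mL/min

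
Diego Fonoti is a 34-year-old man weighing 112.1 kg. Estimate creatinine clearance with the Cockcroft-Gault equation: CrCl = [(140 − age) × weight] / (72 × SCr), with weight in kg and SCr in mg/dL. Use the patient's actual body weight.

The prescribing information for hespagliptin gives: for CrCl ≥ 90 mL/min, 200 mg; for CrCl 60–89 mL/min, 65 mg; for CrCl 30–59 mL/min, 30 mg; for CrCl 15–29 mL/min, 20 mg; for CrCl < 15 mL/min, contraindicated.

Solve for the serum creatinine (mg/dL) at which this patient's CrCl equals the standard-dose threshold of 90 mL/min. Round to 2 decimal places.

1.83 mg/dL

Standard dose requires CrCl ≥ 90 mL/min.
Set (140 − 34) × 112.1 / (72 × SCr) = 90
SCr = (140 − 34) × 112.1 / (72 × 90) = 1.834 mg/dL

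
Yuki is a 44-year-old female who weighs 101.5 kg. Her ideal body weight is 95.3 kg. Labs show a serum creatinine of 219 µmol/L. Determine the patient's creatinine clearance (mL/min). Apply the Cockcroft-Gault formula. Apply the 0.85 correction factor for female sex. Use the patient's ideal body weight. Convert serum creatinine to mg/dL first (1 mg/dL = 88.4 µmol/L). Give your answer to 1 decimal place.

43.6 mL/min

SCr = 219 / 88.4 = 2.477 mg/dL
CrCl = (140 − 44) × 95.3 / (72 × 2.477) × 0.85 = 9148.8 / 178.34 × 0.85 ≈ 43.6 mL/min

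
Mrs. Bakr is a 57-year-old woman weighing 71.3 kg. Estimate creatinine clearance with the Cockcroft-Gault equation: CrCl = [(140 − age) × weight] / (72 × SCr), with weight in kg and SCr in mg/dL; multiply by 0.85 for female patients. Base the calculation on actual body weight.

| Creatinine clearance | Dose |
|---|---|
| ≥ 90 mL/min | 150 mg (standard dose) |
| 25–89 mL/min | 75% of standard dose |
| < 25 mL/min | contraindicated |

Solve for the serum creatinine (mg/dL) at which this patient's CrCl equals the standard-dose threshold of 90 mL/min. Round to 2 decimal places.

Standard dose requires CrCl ≥ 90 mL/min.
Set (140 − 57) × 71.3 × 0.85 / (72 × SCr) = 90
SCr = (140 − 57) × 71.3 × 0.85 / (72 × 90) = 0.776 mg/dL

0.78 mg/dL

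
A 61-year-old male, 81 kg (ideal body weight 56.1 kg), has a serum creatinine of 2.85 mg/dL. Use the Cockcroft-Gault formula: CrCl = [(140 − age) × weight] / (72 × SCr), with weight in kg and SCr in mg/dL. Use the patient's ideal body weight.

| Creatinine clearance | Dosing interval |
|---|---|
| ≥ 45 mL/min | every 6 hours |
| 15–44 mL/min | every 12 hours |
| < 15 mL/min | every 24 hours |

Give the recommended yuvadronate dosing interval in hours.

CrCl = (140 − 61) × 56.1 / (72 × 2.85) = 4431.9 / 205.20 ≈ 21.6 mL/min
CrCl ≈ 22 mL/min → bracket 15–44 mL/min → every 12 hours.

every 12 hours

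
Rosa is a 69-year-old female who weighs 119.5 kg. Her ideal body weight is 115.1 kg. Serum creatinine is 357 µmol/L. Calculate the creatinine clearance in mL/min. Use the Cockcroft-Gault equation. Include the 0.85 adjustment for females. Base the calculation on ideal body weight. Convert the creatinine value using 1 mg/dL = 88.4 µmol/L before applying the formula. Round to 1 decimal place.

SCr = 357 / 88.4 = 4.038 mg/dL
CrCl = (140 − 69) × 115.1 / (72 × 4.038) × 0.85 = 8172.1 / 290.74 × 0.85 ≈ 23.9 mL/min

23.9 mL/min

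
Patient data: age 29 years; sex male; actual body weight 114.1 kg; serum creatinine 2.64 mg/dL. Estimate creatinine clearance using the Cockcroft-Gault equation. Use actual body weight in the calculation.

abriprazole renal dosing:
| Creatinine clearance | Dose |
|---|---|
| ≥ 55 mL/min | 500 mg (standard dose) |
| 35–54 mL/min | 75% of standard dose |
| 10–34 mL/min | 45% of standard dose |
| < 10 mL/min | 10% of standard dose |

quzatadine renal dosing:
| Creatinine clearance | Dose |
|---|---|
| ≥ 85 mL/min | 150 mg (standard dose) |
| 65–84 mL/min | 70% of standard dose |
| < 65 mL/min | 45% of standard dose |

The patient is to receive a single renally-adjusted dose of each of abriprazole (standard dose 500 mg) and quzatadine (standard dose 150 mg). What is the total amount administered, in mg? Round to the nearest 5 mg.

605 mg

CrCl = (140 − 29) × 114.1 / (72 × 2.64) = 12665.1 / 190.08 ≈ 66.6 mL/min
CrCl ≈ 67 mL/min.
abriprazole: ≥ 55 mL/min → 100% of 500 mg = 500 mg.
quzatadine: 65–84 mL/min → 70% of 150 mg = 105 mg.
Total = 500 + 105 = 605 mg.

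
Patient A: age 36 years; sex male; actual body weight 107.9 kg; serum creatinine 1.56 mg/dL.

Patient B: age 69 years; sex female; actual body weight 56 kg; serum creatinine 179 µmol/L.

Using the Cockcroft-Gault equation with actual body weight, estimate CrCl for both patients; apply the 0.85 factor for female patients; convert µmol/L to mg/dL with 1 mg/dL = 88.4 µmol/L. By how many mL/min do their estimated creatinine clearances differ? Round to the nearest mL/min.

77 mL/min

Patient A: CrCl = (140 − 36) × 107.9 / (72 × 1.56) = 11221.6 / 112.32 ≈ 99.9 mL/min
Patient B: SCr = 179 / 88.4 = 2.025 mg/dL
Patient B: CrCl = (140 − 69) × 56 / (72 × 2.025) × 0.85 = 3976.0 / 145.80 × 0.85 ≈ 23.2 mL/min
|99.9 − 23.2| = 76.7 mL/min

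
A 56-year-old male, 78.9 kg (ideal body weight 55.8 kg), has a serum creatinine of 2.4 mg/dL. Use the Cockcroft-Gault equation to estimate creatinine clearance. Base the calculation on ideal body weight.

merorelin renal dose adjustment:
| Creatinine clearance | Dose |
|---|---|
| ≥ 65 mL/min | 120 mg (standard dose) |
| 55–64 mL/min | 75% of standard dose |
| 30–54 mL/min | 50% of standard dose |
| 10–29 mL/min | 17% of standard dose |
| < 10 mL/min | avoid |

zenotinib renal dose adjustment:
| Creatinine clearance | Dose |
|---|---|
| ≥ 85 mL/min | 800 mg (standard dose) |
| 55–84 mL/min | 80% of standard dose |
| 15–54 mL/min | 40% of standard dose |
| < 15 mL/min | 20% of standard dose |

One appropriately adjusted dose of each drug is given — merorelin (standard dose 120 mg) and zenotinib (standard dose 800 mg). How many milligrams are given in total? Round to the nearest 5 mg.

CrCl = (140 − 56) × 55.8 / (72 × 2.4) = 4687.2 / 172.80 ≈ 27.1 mL/min
CrCl ≈ 27 mL/min.
merorelin: 10–29 mL/min → 17% of 120 mg = 20.4 mg.
zenotinib: 15–54 mL/min → 40% of 800 mg = 320 mg.
Total = 20.4 + 320 = 340.4 mg.

340 mg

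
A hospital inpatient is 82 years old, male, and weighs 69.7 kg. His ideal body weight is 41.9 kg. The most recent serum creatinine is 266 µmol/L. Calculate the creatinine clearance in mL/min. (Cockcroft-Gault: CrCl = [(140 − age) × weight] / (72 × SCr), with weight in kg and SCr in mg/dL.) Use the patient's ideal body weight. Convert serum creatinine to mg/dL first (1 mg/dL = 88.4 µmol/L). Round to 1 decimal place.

11.2 mL/min

SCr = 266 / 88.4 = 3.009 mg/dL
CrCl = (140 − 82) × 41.9 / (72 × 3.009) = 2430.2 / 216.65 ≈ 11.2 mL/min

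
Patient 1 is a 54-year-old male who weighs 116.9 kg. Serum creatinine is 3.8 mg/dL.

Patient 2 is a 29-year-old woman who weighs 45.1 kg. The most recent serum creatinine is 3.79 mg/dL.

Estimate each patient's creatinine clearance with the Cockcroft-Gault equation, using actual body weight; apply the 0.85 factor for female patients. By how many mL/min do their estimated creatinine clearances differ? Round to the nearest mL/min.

21 mL/min

Patient 1: CrCl = (140 − 54) × 116.9 / (72 × 3.8) = 10053.4 / 273.60 ≈ 36.7 mL/min
Patient 2: CrCl = (140 − 29) × 45.1 / (72 × 3.79) × 0.85 = 5006.1 / 272.88 × 0.85 ≈ 15.6 mL/min
|36.7 − 15.6| = 21.1 mL/min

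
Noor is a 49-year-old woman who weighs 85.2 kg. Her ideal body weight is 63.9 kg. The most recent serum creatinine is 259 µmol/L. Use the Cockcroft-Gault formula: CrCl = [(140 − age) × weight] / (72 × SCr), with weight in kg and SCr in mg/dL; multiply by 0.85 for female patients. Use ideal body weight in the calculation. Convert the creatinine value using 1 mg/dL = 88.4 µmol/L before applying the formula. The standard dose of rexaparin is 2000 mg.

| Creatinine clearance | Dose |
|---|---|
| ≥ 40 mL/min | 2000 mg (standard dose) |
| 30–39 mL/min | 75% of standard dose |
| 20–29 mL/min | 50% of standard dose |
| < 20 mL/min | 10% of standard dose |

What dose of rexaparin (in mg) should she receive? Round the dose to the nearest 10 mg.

SCr = 259 / 88.4 = 2.93 mg/dL
CrCl = (140 − 49) × 63.9 / (72 × 2.93) × 0.85 = 5814.9 / 210.96 × 0.85 ≈ 23.4 mL/min
CrCl ≈ 23 mL/min → bracket 20–29 mL/min.
50% of 2000 mg = 1000 mg

1000 mg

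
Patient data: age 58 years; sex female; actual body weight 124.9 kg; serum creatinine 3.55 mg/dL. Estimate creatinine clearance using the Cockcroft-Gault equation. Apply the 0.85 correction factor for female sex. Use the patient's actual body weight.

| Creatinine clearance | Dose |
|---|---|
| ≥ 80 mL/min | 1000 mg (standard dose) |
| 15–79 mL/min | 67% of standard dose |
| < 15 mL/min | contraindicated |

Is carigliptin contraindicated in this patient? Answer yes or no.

CrCl = (140 − 58) × 124.9 / (72 × 3.55) × 0.85 = 10241.8 / 255.60 × 0.85 ≈ 34.1 mL/min
CrCl ≈ 34 mL/min, which is ≥ 15 mL/min.

no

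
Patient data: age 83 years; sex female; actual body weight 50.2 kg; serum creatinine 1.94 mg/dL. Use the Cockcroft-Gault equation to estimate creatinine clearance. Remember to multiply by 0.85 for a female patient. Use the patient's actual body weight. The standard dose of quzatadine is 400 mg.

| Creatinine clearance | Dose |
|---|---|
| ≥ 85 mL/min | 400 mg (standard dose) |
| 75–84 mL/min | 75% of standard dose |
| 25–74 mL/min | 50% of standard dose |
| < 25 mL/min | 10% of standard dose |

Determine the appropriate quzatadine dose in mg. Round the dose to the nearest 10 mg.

CrCl = (140 − 83) × 50.2 / (72 × 1.94) × 0.85 = 2861.4 / 139.68 × 0.85 ≈ 17.4 mL/min
CrCl ≈ 17 mL/min → bracket < 25 mL/min.
10% of 400 mg = 40 mg

40 mg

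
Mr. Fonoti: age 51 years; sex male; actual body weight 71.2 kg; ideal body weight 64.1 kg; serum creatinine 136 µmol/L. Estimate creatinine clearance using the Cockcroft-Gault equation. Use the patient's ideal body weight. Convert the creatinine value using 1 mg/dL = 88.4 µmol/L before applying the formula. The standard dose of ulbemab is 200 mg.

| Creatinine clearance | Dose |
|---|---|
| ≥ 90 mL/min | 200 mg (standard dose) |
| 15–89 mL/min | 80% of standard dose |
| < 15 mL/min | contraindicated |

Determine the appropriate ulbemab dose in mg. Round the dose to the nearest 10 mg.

160 mg

SCr = 136 / 88.4 = 1.538 mg/dL
CrCl = (140 − 51) × 64.1 / (72 × 1.538) = 5704.9 / 110.74 ≈ 51.5 mL/min
CrCl ≈ 52 mL/min → bracket 15–89 mL/min.
80% of 200 mg = 160 mg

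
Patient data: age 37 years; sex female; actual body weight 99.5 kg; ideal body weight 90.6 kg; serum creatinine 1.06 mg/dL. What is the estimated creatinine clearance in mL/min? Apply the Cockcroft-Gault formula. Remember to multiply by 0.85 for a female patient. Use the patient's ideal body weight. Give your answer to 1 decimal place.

CrCl = (140 − 37) × 90.6 / (72 × 1.06) × 0.85 = 9331.8 / 76.32 × 0.85 ≈ 103.9 mL/min

103.9 mL/min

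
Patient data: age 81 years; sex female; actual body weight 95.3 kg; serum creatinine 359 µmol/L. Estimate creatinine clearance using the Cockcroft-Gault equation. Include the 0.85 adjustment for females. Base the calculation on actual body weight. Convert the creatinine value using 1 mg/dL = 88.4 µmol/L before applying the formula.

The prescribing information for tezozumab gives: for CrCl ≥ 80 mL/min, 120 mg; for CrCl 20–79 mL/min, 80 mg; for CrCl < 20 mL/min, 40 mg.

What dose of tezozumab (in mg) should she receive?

40 mg

SCr = 359 / 88.4 = 4.061 mg/dL
CrCl = (140 − 81) × 95.3 / (72 × 4.061) × 0.85 = 5622.7 / 292.39 × 0.85 ≈ 16.3 mL/min
CrCl ≈ 16 mL/min → bracket < 20 mL/min.
Dose for this bracket: 40 mg.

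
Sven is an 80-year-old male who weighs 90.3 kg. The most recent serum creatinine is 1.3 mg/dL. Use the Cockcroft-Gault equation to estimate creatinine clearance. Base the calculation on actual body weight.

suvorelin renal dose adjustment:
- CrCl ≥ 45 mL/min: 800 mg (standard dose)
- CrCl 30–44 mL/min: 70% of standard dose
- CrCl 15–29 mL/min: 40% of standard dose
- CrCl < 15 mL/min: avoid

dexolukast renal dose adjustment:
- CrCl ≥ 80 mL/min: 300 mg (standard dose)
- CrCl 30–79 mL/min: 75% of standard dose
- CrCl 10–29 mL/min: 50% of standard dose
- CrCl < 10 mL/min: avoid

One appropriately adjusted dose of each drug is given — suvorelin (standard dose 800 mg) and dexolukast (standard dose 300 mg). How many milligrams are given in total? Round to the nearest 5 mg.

CrCl = (140 − 80) × 90.3 / (72 × 1.3) = 5418.0 / 93.60 ≈ 57.9 mL/min
CrCl ≈ 58 mL/min.
suvorelin: ≥ 45 mL/min → 100% of 800 mg = 800 mg.
dexolukast: 30–79 mL/min → 75% of 300 mg = 225 mg.
Total = 800 + 225 = 1025 mg.

1025 mg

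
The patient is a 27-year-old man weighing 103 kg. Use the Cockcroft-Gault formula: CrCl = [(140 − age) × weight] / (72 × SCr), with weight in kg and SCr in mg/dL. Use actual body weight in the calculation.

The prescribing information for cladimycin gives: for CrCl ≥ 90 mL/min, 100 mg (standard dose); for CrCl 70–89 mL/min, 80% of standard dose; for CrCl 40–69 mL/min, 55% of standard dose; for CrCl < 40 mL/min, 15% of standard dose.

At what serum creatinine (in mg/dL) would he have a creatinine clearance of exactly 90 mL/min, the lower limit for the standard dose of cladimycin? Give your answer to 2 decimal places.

1.80 mg/dL

Standard dose requires CrCl ≥ 90 mL/min.
Set (140 − 27) × 103 / (72 × SCr) = 90
SCr = (140 − 27) × 103 / (72 × 90) = 1.796 mg/dL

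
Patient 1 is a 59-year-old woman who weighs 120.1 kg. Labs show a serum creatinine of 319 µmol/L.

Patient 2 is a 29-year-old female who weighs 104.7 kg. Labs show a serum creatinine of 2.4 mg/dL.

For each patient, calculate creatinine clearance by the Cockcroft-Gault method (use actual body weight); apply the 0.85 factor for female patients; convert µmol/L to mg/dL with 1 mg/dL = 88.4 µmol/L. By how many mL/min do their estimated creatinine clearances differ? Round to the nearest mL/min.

25 mL/min

Patient 1: SCr = 319 / 88.4 = 3.609 mg/dL
Patient 1: CrCl = (140 − 59) × 120.1 / (72 × 3.609) × 0.85 = 9728.1 / 259.85 × 0.85 ≈ 31.8 mL/min
Patient 2: CrCl = (140 − 29) × 104.7 / (72 × 2.4) × 0.85 = 11621.7 / 172.80 × 0.85 ≈ 57.2 mL/min
|31.8 − 57.2| = 25.4 mL/min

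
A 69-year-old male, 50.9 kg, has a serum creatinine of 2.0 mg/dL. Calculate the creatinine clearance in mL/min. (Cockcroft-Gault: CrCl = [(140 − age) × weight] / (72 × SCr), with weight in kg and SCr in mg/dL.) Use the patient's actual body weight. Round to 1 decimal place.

25.1 mL/min

CrCl = (140 − 69) × 50.9 / (72 × 2) = 3613.9 / 144.00 ≈ 25.1 mL/min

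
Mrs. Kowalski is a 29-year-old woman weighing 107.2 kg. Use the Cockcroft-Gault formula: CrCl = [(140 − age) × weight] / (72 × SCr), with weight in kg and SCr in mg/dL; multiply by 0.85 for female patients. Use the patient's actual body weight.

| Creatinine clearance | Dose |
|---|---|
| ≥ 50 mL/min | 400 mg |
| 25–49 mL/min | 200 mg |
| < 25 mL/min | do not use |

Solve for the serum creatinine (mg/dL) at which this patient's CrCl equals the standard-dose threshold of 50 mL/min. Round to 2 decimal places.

2.81 mg/dL

Standard dose requires CrCl ≥ 50 mL/min.
Set (140 − 29) × 107.2 × 0.85 / (72 × SCr) = 50
SCr = (140 − 29) × 107.2 × 0.85 / (72 × 50) = 2.810 mg/dL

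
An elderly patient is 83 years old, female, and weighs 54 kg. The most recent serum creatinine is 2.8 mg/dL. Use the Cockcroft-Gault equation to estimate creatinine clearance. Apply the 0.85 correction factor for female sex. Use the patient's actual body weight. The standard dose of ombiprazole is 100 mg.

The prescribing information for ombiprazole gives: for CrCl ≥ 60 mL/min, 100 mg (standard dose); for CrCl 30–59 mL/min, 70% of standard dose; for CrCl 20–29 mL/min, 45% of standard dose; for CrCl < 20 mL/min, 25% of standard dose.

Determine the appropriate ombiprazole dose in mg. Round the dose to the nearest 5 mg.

CrCl = (140 − 83) × 54 / (72 × 2.8) × 0.85 = 3078.0 / 201.60 × 0.85 ≈ 13.0 mL/min
CrCl ≈ 13 mL/min → bracket < 20 mL/min.
25% of 100 mg = 25 mg

25 mg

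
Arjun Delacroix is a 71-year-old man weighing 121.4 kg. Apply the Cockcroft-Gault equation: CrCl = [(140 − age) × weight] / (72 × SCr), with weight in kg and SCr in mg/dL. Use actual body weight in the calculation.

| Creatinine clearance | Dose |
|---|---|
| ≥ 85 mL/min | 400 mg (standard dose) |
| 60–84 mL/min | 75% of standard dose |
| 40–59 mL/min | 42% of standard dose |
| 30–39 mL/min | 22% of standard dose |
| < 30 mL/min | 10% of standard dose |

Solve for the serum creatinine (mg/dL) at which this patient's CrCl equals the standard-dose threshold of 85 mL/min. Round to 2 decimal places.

1.37 mg/dL

Standard dose requires CrCl ≥ 85 mL/min.
Set (140 − 71) × 121.4 / (72 × SCr) = 85
SCr = (140 − 71) × 121.4 / (72 × 85) = 1.369 mg/dL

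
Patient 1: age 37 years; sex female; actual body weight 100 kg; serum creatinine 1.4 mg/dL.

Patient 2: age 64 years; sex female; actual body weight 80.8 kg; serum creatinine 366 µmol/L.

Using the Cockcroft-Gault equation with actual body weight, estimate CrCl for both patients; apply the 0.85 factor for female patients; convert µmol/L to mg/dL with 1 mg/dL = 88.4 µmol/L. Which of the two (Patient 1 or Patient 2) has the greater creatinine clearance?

Patient 1

Patient 1: CrCl = (140 − 37) × 100 / (72 × 1.4) × 0.85 = 10300.0 / 100.80 × 0.85 ≈ 86.9 mL/min
Patient 2: SCr = 366 / 88.4 = 4.14 mg/dL
Patient 2: CrCl = (140 − 64) × 80.8 / (72 × 4.14) × 0.85 = 6140.8 / 298.08 × 0.85 ≈ 17.5 mL/min
86.9 vs 17.5 mL/min → Patient 1 is higher.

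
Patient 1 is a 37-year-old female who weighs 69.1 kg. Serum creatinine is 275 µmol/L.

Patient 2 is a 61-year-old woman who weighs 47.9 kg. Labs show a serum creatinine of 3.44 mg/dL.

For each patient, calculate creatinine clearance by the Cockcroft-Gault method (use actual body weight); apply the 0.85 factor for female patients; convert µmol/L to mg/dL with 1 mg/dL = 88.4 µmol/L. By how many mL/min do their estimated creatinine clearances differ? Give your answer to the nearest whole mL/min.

14 mL/min

Patient 1: SCr = 275 / 88.4 = 3.111 mg/dL
Patient 1: CrCl = (140 − 37) × 69.1 / (72 × 3.111) × 0.85 = 7117.3 / 223.99 × 0.85 ≈ 27.0 mL/min
Patient 2: CrCl = (140 − 61) × 47.9 / (72 × 3.44) × 0.85 = 3784.1 / 247.68 × 0.85 ≈ 13.0 mL/min
|27.0 − 13.0| = 14.0 mL/min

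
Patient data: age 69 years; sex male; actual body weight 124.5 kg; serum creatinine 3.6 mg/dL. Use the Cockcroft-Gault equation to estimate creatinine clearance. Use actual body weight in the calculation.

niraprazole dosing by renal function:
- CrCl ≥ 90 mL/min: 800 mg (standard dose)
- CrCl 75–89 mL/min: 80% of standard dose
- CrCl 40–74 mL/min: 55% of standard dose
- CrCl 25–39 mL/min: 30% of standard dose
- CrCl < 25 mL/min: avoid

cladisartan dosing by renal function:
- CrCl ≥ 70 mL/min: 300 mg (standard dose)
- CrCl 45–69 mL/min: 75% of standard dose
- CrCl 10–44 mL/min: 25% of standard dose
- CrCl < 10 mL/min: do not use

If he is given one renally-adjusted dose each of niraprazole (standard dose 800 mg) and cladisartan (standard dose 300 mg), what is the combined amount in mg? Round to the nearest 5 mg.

CrCl = (140 − 69) × 124.5 / (72 × 3.6) = 8839.5 / 259.20 ≈ 34.1 mL/min
CrCl ≈ 34 mL/min.
niraprazole: 25–39 mL/min → 30% of 800 mg = 240 mg.
cladisartan: 10–44 mL/min → 25% of 300 mg = 75 mg.
Total = 240 + 75 = 315 mg.

315 mg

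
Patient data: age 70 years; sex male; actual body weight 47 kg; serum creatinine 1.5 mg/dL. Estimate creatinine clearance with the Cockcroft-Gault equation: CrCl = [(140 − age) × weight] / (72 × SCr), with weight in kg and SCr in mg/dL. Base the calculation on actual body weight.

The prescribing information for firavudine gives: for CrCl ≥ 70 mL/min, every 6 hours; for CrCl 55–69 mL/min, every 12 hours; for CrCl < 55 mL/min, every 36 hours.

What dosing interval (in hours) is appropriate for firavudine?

every 36 hours

CrCl = (140 − 70) × 47 / (72 × 1.5) = 3290.0 / 108.00 ≈ 30.5 mL/min
CrCl ≈ 30 mL/min → bracket < 55 mL/min → every 36 hours.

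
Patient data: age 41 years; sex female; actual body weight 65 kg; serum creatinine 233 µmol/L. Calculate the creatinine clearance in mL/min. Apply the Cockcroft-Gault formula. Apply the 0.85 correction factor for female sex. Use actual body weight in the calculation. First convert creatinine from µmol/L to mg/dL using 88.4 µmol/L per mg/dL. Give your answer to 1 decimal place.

SCr = 233 / 88.4 = 2.636 mg/dL
CrCl = (140 − 41) × 65 / (72 × 2.636) × 0.85 = 6435.0 / 189.79 × 0.85 ≈ 28.8 mL/min

28.8 mL/min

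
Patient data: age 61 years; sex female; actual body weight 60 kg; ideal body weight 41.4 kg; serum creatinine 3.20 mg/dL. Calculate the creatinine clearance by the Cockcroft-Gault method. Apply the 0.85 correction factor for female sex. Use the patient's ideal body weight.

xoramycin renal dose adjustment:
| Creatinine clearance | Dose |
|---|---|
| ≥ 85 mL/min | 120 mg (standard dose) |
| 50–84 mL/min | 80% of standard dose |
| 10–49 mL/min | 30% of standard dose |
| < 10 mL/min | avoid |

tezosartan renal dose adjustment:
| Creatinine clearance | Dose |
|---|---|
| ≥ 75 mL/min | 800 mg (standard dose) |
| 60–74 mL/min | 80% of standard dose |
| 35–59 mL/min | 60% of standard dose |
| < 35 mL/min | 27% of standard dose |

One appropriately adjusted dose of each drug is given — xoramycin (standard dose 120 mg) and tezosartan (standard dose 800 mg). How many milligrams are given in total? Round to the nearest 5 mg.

250 mg

CrCl = (140 − 61) × 41.4 / (72 × 3.2) × 0.85 = 3270.6 / 230.40 × 0.85 ≈ 12.1 mL/min
CrCl ≈ 12 mL/min.
xoramycin: 10–49 mL/min → 30% of 120 mg = 36 mg.
tezosartan: < 35 mL/min → 27% of 800 mg = 216 mg.
Total = 36 + 216 = 252 mg.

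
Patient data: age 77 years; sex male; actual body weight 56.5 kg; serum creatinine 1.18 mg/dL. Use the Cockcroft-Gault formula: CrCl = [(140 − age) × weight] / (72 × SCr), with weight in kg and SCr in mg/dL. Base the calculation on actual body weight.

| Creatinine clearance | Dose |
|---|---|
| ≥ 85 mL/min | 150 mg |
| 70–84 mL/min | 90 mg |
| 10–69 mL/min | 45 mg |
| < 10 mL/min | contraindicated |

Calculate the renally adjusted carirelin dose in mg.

45 mg

CrCl = (140 − 77) × 56.5 / (72 × 1.18) = 3559.5 / 84.96 ≈ 41.9 mL/min
CrCl ≈ 42 mL/min → bracket 10–69 mL/min.
Dose for this bracket: 45 mg.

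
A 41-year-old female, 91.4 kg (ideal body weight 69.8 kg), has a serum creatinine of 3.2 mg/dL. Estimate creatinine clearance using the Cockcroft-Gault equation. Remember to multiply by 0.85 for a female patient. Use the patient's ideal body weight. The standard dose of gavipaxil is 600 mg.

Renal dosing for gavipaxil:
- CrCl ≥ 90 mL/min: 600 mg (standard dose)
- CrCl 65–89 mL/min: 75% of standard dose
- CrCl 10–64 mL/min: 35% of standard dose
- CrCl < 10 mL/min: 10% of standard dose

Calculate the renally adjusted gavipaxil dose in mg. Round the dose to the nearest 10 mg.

CrCl = (140 − 41) × 69.8 / (72 × 3.2) × 0.85 = 6910.2 / 230.40 × 0.85 ≈ 25.5 mL/min
CrCl ≈ 25 mL/min → bracket 10–64 mL/min.
35% of 600 mg = 210 mg

210 mg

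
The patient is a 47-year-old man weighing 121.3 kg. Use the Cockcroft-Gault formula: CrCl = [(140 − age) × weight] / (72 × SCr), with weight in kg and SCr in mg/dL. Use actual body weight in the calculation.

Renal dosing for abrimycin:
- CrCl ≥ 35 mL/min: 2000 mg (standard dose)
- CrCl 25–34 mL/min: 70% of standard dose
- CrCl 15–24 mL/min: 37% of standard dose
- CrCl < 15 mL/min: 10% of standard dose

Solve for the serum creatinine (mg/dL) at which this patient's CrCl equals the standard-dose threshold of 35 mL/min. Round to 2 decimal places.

Standard dose requires CrCl ≥ 35 mL/min.
Set (140 − 47) × 121.3 / (72 × SCr) = 35
SCr = (140 − 47) × 121.3 / (72 × 35) = 4.477 mg/dL

4.48 mg/dL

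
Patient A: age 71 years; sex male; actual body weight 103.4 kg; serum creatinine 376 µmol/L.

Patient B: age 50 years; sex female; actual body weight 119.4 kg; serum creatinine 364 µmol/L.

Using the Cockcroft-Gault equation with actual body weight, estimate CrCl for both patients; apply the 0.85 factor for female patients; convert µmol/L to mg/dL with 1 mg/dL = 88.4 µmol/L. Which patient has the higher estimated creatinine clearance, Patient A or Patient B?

Patient A: SCr = 376 / 88.4 = 4.253 mg/dL
Patient A: CrCl = (140 − 71) × 103.4 / (72 × 4.253) = 7134.6 / 306.22 ≈ 23.3 mL/min
Patient B: SCr = 364 / 88.4 = 4.118 mg/dL
Patient B: CrCl = (140 − 50) × 119.4 / (72 × 4.118) × 0.85 = 10746.0 / 296.50 × 0.85 ≈ 30.8 mL/min
23.3 vs 30.8 mL/min → Patient B is higher.

Patient B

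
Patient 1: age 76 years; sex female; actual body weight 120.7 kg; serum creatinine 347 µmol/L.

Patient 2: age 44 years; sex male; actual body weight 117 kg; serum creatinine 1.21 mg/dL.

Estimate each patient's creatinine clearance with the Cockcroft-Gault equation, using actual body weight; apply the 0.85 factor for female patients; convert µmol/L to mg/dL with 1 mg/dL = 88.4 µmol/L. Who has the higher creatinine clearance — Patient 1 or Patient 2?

Patient 1: SCr = 347 / 88.4 = 3.925 mg/dL
Patient 1: CrCl = (140 − 76) × 120.7 / (72 × 3.925) × 0.85 = 7724.8 / 282.60 × 0.85 ≈ 23.2 mL/min
Patient 2: CrCl = (140 − 44) × 117 / (72 × 1.21) = 11232.0 / 87.12 ≈ 128.9 mL/min
23.2 vs 128.9 mL/min → Patient 2 is higher.

Patient 2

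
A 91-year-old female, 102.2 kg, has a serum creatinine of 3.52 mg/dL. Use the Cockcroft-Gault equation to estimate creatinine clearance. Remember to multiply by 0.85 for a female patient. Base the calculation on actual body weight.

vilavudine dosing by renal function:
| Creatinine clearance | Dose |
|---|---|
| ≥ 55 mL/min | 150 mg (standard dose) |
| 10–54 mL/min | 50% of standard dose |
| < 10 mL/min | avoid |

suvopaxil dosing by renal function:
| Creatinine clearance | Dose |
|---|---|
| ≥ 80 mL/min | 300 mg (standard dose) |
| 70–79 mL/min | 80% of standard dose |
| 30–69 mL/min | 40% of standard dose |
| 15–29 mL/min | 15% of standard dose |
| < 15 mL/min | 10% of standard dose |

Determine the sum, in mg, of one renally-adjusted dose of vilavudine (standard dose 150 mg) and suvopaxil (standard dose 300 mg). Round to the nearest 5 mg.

120 mg

CrCl = (140 − 91) × 102.2 / (72 × 3.52) × 0.85 = 5007.8 / 253.44 × 0.85 ≈ 16.8 mL/min
CrCl ≈ 17 mL/min.
vilavudine: 10–54 mL/min → 50% of 150 mg = 75 mg.
suvopaxil: 15–29 mL/min → 15% of 300 mg = 45 mg.
Total = 75 + 45 = 120 mg.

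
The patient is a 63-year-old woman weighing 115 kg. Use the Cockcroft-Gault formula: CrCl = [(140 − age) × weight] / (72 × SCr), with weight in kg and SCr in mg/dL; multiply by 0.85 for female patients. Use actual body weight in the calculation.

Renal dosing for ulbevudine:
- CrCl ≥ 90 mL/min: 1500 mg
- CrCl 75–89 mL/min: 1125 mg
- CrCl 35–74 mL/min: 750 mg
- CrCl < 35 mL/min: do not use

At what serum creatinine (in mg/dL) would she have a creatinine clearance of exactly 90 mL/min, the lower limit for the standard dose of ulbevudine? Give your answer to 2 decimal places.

1.16 mg/dL

Standard dose requires CrCl ≥ 90 mL/min.
Set (140 − 63) × 115 × 0.85 / (72 × SCr) = 90
SCr = (140 − 63) × 115 × 0.85 / (72 × 90) = 1.162 mg/dL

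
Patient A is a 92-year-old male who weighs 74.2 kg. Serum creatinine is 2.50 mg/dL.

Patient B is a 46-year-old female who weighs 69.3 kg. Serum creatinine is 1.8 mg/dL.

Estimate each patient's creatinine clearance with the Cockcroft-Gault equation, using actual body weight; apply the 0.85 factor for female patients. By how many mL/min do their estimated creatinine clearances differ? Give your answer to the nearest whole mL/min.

23 mL/min

Patient A: CrCl = (140 − 92) × 74.2 / (72 × 2.5) = 3561.6 / 180.00 ≈ 19.8 mL/min
Patient B: CrCl = (140 − 46) × 69.3 / (72 × 1.8) × 0.85 = 6514.2 / 129.60 × 0.85 ≈ 42.7 mL/min
|19.8 − 42.7| = 22.9 mL/min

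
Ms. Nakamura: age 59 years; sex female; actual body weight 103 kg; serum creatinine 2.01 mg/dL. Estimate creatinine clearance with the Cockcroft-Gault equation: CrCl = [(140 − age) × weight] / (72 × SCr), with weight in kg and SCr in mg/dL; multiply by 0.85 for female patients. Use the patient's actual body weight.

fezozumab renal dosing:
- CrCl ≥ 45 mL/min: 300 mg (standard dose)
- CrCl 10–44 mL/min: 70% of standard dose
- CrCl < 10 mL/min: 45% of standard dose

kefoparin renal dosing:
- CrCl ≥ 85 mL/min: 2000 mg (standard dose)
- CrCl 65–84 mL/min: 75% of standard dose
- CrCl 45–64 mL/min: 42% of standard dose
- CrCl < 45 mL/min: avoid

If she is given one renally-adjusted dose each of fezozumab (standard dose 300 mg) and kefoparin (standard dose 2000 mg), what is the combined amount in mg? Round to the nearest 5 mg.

1140 mg

CrCl = (140 − 59) × 103 / (72 × 2.01) × 0.85 = 8343.0 / 144.72 × 0.85 ≈ 49.0 mL/min
CrCl ≈ 49 mL/min.
fezozumab: ≥ 45 mL/min → 100% of 300 mg = 300 mg.
kefoparin: 45–64 mL/min → 42% of 2000 mg = 840 mg.
Total = 300 + 840 = 1140 mg.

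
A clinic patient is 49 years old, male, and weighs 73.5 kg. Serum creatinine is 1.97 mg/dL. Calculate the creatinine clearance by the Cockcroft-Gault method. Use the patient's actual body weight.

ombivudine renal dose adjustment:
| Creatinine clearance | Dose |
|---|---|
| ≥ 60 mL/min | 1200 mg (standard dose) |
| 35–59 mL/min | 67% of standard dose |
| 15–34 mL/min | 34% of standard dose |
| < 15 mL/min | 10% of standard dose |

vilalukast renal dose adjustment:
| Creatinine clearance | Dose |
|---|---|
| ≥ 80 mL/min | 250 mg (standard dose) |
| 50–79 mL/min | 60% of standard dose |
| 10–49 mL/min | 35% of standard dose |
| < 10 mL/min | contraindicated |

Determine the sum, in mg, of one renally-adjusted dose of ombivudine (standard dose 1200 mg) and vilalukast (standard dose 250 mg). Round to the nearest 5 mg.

890 mg

CrCl = (140 − 49) × 73.5 / (72 × 1.97) = 6688.5 / 141.84 ≈ 47.2 mL/min
CrCl ≈ 47 mL/min.
ombivudine: 35–59 mL/min → 67% of 1200 mg = 804 mg.
vilalukast: 10–49 mL/min → 35% of 250 mg = 87.5 mg.
Total = 804 + 87.5 = 891.5 mg.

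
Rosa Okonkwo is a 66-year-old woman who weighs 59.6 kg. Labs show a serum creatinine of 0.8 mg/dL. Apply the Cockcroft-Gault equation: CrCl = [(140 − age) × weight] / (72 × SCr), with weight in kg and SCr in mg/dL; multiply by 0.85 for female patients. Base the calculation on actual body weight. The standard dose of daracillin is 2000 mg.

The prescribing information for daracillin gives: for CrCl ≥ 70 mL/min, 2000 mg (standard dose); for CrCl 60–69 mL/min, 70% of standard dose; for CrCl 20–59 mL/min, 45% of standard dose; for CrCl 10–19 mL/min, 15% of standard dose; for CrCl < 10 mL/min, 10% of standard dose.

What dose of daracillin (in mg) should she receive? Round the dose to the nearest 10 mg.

CrCl = (140 − 66) × 59.6 / (72 × 0.8) × 0.85 = 4410.4 / 57.60 × 0.85 ≈ 65.1 mL/min
CrCl ≈ 65 mL/min → bracket 60–69 mL/min.
70% of 2000 mg = 1400 mg

1400 mg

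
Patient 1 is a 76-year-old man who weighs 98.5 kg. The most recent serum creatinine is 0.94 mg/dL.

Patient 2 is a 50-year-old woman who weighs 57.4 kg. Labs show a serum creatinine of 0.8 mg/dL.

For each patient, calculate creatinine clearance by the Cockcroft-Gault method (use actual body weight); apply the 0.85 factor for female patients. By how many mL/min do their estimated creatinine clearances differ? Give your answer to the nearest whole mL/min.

17 mL/min

Patient 1: CrCl = (140 − 76) × 98.5 / (72 × 0.94) = 6304.0 / 67.68 ≈ 93.1 mL/min
Patient 2: CrCl = (140 − 50) × 57.4 / (72 × 0.8) × 0.85 = 5166.0 / 57.60 × 0.85 ≈ 76.2 mL/min
|93.1 − 76.2| = 16.9 mL/min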